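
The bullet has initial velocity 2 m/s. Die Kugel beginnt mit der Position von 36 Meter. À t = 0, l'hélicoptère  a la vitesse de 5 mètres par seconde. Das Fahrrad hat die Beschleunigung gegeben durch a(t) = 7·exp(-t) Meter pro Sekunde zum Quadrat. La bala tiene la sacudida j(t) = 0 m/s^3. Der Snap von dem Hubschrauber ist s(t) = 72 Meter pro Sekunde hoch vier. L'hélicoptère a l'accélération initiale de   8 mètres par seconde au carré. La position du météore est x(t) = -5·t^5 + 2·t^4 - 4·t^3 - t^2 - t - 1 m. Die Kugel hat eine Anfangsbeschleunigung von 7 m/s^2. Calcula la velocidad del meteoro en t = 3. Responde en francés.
En partant de la position x(t) = -5·t^5 + 2·t^4 - 4·t^3 - t^2 - t - 1, nous prenons 1 dérivée. La dérivée de la position donne la vitesse: v(t) = -25·t^4 + 8·t^3 - 12·t^2 - 2·t - 1. En utilisant v(t) = -25·t^4 + 8·t^3 - 12·t^2 - 2·t - 1 et en substituant t = 3, nous trouvons v = -1924.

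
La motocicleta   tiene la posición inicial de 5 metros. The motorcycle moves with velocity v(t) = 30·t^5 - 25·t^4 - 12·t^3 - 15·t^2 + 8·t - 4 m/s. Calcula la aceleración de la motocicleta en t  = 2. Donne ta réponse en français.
Pour résoudre ceci, nous devons prendre 1 dérivée de notre équation de la vitesse v(t) = 30·t^5 - 25·t^4 - 12·t^3 - 15·t^2 + 8·t - 4. En prenant d/dt de v(t), nous trouvons a(t) = 150·t^4 - 100·t^3 - 36·t^2 - 30·t + 8. En utilisant a(t) = 150·t^4 - 100·t^3 - 36·t^2 - 30·t + 8 et en substituant t = 2, nous trouvons a = 1404.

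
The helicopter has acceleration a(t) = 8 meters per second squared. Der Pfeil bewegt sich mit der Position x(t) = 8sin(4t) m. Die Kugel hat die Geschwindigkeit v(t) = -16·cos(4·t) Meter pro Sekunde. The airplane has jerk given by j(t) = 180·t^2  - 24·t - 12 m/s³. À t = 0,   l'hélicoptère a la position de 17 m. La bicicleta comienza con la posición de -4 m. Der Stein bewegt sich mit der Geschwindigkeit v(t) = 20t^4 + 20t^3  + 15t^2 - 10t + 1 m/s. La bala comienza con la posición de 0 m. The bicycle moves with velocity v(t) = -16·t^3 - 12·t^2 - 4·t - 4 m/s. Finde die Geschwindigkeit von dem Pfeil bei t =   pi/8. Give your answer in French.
Nous devons dériver notre équation de la position x(t) = 8·sin(4·t) 1 fois. En dérivant la position, nous obtenons la vitesse: v(t) = 32·cos(4·t). Nous avons la vitesse v(t) = 32·cos(4·t). En substituant t = pi/8: v(pi/8) = 0.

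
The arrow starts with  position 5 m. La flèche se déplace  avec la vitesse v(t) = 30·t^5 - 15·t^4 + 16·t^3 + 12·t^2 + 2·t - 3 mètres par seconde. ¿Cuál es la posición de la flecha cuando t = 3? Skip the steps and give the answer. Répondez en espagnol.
La posición en t = 3 es x = 3353.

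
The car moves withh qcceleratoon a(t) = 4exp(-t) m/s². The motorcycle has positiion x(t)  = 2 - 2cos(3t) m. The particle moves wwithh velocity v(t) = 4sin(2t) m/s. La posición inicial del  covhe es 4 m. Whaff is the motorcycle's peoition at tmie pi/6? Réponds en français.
En utilisant x(t) = 2 - 2·cos(3·t) et en substituant t = pi/6, nous trouvons x = 2.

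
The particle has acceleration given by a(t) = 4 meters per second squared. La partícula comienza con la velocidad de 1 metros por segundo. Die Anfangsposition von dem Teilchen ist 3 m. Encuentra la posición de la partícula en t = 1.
Debemos encontrar la antiderivada de nuestra ecuación de la aceleración a(t) = 4 2 veces. La antiderivada de la aceleración, con v(0) = 1, da la velocidad: v(t) = 4·t + 1. Tomando ∫v(t)dt y aplicando x(0) = 3, encontramos x(t) = 2·t^2 + t + 3. Usando x(t) = 2·t^2 + t + 3 y sustituyendo t = 1, encontramos x = 6.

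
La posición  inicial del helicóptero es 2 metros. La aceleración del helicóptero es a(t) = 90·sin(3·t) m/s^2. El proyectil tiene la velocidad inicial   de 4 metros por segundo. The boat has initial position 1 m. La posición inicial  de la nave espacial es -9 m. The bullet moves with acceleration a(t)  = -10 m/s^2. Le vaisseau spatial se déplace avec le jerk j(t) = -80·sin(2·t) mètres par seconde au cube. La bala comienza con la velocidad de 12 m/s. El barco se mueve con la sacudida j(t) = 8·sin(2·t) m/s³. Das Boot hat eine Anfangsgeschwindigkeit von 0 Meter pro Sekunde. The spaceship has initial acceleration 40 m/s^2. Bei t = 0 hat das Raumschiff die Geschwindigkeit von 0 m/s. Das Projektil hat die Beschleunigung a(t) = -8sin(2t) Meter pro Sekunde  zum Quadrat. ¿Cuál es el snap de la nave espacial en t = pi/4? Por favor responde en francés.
Nous devons dériver notre équation du jerk j(t) = -80·sin(2·t) 1 fois. En prenant d/dt de j(t), nous trouvons s(t) = -160·cos(2·t). Nous avons le snap s(t) = -160·cos(2·t). En substituant t = pi/4: s(pi/4) = 0.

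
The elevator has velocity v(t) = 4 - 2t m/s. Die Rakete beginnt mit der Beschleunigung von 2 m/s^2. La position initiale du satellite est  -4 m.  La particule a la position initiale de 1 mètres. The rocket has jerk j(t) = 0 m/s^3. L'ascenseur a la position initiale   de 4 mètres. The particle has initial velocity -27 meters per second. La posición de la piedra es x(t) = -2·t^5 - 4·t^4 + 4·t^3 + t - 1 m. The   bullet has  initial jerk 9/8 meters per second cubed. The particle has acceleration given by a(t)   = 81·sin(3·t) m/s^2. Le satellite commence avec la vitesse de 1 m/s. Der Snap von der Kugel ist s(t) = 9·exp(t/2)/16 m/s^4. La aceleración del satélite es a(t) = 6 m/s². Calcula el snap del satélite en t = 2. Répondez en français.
Nous devons dériver notre équation de l'accélération a(t) = 6 2 fois. En dérivant l'accélération, nous obtenons le jerk: j(t) = 0. La dérivée du jerk donne le snap: s(t) = 0. En utilisant s(t) = 0 et en substituant t = 2, nous trouvons s = 0.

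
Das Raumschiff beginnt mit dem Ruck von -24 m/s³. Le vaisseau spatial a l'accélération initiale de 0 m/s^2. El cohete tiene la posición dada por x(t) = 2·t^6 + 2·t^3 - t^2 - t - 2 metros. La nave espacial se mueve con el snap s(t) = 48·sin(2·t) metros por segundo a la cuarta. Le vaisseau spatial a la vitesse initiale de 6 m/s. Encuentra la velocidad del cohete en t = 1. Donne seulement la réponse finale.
En t = 1, v = 15.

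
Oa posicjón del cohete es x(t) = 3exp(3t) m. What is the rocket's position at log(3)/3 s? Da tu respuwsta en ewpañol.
Tenemos la posición x(t) = 3·exp(3·t). Sustituyendo t = log(3)/3: x(log(3)/3) = 9.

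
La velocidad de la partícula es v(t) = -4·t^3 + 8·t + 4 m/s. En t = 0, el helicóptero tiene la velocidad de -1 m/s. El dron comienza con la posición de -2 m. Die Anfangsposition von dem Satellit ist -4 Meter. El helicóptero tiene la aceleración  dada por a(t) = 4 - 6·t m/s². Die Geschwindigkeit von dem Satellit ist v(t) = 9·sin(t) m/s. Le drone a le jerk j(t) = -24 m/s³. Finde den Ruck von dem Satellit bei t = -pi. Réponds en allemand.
Ausgehend von der Geschwindigkeit v(t) = 9·sin(t), nehmen wir 2 Ableitungen. Durch Ableiten von der Geschwindigkeit erhalten wir die Beschleunigung: a(t) = 9·cos(t). Mit d/dt von a(t) finden wir j(t) = -9·sin(t). Wir haben den Ruck j(t) = -9·sin(t). Durch Einsetzen von t = -pi: j(-pi) = 0.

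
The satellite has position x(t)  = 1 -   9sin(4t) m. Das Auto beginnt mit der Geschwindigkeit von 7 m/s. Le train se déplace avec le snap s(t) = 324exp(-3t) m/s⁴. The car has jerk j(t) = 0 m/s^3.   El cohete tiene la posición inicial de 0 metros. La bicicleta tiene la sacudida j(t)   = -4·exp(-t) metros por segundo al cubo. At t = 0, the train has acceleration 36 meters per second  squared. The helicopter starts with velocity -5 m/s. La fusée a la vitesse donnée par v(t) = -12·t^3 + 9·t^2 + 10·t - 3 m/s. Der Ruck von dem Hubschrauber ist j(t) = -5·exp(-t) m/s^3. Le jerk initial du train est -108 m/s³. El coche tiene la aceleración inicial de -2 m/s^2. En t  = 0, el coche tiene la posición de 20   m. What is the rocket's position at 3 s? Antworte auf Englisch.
To solve this, we need to take 1 integral of our velocity equation v(t) = -12·t^3 + 9·t^2 + 10·t - 3. The integral of velocity, with x(0) = 0, gives position: x(t) = -3·t^4 + 3·t^3 + 5·t^2 - 3·t. We have position x(t) = -3·t^4 + 3·t^3 + 5·t^2 - 3·t. Substituting t = 3: x(3) = -126.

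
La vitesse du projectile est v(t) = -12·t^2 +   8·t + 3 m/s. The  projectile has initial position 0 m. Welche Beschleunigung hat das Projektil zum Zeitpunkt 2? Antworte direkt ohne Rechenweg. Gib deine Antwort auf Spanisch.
En t = 2, a = -40.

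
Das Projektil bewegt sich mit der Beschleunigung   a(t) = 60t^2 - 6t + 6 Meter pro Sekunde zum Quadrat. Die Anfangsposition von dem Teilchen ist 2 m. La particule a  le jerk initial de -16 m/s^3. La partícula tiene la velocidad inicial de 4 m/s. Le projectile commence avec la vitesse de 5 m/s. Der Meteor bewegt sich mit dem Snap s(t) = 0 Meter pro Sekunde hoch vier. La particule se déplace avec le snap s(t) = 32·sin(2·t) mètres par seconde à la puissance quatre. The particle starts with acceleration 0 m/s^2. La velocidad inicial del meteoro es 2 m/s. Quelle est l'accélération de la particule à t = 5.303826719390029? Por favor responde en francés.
Nous devons trouver la primitive de notre équation du snap s(t) = 32·sin(2·t) 2 fois. L'intégrale du snap est le jerk. En utilisant j(0) = -16, nous obtenons j(t) = -16·cos(2·t). En intégrant le jerk et en utilisant la condition initiale a(0) = 0, nous obtenons a(t) = -8·sin(2·t). De l'équation de l'accélération a(t) = -8·sin(2·t), nous substituons t = 5.303826719390029 pour obtenir a = 7.40558023490669.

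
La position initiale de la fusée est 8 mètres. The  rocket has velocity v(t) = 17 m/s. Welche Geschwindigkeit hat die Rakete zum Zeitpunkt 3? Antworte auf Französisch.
Nous avons la vitesse v(t) = 17. En substituant t = 3: v(3) = 17.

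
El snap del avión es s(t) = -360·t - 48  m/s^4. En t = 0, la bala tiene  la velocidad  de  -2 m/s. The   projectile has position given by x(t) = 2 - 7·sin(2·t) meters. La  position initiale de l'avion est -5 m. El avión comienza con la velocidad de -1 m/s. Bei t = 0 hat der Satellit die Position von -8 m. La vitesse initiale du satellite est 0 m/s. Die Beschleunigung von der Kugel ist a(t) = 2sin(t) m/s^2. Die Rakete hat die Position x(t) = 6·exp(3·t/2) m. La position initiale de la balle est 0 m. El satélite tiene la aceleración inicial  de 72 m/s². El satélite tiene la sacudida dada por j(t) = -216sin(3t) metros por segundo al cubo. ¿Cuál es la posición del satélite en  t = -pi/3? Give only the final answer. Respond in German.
Bei t = -pi/3, x = 8.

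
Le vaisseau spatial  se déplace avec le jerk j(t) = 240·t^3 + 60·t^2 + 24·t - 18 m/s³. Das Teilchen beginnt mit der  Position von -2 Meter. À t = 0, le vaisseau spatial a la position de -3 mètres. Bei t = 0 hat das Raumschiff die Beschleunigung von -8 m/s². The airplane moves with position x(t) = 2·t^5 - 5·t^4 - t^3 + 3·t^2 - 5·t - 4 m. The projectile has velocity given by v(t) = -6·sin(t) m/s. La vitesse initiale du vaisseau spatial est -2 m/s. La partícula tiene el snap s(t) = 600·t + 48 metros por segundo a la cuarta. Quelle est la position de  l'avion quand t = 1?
En utilisant x(t) = 2·t^5 - 5·t^4 - t^3 + 3·t^2 - 5·t - 4 et en substituant t = 1, nous trouvons x = -10.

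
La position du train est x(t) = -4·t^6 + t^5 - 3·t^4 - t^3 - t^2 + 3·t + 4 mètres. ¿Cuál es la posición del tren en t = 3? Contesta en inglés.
Using x(t) = -4·t^6 + t^5 - 3·t^4 - t^3 - t^2 + 3·t + 4 and substituting t = 3, we find x = -2939.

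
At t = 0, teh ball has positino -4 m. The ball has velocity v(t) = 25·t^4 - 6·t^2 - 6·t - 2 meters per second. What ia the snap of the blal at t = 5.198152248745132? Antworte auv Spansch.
Para resolver esto, necesitamos tomar 3 derivadas de nuestra ecuación de la velocidad v(t) = 25·t^4 - 6·t^2 - 6·t - 2. Tomando d/dt de v(t), encontramos a(t) = 100·t^3 - 12·t - 6. Derivando la aceleración, obtenemos la sacudida: j(t) = 300·t^2 - 12. Tomando d/dt de j(t), encontramos s(t) = 600·t. De la ecuación del snap s(t) = 600·t, sustituimos t = 5.198152248745132 para obtener s = 3118.89134924708.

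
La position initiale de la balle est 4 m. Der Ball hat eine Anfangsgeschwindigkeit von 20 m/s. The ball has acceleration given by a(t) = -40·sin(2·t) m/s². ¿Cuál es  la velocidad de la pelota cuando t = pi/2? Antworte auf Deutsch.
Ausgehend von der Beschleunigung a(t) = -40·sin(2·t), nehmen wir 1 Integral. Das Integral von der Beschleunigung, mit v(0) = 20, ergibt die Geschwindigkeit: v(t) = 20·cos(2·t). Wir haben die Geschwindigkeit v(t) = 20·cos(2·t). Durch Einsetzen von t = pi/2: v(pi/2) = -20.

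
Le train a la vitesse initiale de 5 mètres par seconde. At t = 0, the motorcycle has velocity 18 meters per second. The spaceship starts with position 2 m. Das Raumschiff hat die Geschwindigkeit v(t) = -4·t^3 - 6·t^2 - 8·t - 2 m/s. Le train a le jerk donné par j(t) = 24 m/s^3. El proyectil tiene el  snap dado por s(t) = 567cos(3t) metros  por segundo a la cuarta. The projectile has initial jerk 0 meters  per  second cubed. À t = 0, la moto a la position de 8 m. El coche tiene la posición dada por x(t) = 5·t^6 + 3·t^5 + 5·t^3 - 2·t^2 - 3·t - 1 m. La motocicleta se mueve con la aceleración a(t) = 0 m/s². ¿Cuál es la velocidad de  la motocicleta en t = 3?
Debemos encontrar la antiderivada de nuestra ecuación de la aceleración a(t) = 0 1 vez. Tomando ∫a(t)dt y aplicando v(0) = 18, encontramos v(t) = 18. Tenemos la velocidad v(t) = 18. Sustituyendo t = 3: v(3) = 18.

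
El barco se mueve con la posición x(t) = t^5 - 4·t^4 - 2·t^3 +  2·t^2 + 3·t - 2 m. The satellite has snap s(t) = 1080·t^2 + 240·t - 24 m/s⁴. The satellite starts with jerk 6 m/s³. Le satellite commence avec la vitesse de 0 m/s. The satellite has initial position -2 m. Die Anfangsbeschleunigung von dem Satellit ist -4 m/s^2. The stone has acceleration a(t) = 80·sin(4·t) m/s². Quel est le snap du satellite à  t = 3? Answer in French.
Nous avons le snap s(t) = 1080·t^2 + 240·t - 24. En substituant t = 3: s(3) = 10416.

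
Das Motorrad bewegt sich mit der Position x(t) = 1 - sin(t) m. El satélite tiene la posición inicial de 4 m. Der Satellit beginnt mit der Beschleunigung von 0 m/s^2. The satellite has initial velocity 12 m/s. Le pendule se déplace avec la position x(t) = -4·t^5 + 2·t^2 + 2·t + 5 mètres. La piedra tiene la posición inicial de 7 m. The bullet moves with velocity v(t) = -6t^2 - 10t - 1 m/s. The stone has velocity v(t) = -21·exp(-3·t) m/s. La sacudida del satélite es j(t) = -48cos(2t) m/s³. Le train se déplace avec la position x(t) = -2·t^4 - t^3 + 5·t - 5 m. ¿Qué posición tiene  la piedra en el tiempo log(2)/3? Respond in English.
We must find the antiderivative of our velocity equation v(t) = -21·exp(-3·t) 1 time. Taking ∫v(t)dt and applying x(0) = 7, we find x(t) = 7·exp(-3·t). Using x(t) = 7·exp(-3·t) and substituting t = log(2)/3, we find x = 7/2.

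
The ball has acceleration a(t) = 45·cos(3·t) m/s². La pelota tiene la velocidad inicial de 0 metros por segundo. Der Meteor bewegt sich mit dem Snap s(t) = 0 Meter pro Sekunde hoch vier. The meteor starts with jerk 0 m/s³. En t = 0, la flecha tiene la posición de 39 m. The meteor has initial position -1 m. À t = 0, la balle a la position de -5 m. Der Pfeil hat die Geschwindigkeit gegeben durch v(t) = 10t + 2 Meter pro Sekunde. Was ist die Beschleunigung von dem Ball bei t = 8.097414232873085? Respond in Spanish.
Tenemos la aceleración a(t) = 45·cos(3·t). Sustituyendo t = 8.097414232873085: a(8.097414232873085) = 30.0191182157375.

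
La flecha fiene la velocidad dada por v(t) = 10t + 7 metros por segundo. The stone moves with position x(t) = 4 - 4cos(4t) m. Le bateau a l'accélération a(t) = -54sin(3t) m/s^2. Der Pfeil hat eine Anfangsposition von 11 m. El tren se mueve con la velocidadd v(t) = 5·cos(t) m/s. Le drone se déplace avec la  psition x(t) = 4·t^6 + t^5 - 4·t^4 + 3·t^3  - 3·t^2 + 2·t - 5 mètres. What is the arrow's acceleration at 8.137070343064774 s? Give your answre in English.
To solve this, we need to take 1 derivative of our velocity equation v(t) = 10·t + 7. The derivative of velocity gives acceleration: a(t) = 10. We have acceleration a(t) = 10. Substituting t = 8.137070343064774: a(8.137070343064774) = 10.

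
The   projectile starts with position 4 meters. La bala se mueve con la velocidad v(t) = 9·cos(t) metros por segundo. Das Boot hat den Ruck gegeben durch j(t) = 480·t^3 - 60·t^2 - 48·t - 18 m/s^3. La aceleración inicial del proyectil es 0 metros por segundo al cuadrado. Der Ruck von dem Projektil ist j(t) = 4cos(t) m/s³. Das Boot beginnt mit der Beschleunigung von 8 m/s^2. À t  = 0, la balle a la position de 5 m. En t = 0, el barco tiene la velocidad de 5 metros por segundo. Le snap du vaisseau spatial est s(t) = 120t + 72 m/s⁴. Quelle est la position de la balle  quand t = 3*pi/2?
En partant de la vitesse v(t) = 9·cos(t), nous prenons 1 intégrale. L'intégrale de la vitesse, avec x(0) = 5, donne la position: x(t) = 9·sin(t) + 5. De l'équation de la position x(t) = 9·sin(t) + 5, nous substituons t = 3*pi/2 pour obtenir x = -4.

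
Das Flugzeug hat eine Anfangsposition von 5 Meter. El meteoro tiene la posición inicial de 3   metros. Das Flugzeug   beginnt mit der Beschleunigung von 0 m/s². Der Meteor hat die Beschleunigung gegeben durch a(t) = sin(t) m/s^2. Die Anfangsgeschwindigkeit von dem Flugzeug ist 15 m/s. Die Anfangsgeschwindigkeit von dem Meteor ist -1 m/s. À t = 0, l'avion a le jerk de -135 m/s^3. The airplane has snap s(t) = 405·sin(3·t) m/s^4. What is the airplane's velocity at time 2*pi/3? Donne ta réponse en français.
Nous devons intégrer notre équation du snap s(t) = 405·sin(3·t) 3 fois. En prenant ∫s(t)dt et en appliquant j(0) = -135, nous trouvons j(t) = -135·cos(3·t). En prenant ∫j(t)dt et en appliquant a(0) = 0, nous trouvons a(t) = -45·sin(3·t). La primitive de l'accélération est la vitesse. En utilisant v(0) = 15, nous obtenons v(t) = 15·cos(3·t). De l'équation de la vitesse v(t) = 15·cos(3·t), nous substituons t = 2*pi/3 pour obtenir v = 15.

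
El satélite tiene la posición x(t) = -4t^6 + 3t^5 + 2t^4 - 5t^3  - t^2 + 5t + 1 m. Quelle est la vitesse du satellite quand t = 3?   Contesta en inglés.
To solve this, we need to take 1 derivative of our position equation x(t) = -4·t^6 + 3·t^5 + 2·t^4 - 5·t^3 - t^2 + 5·t + 1. Differentiating position, we get velocity: v(t) = -24·t^5 + 15·t^4 + 8·t^3 - 15·t^2 - 2·t + 5. We have velocity v(t) = -24·t^5 + 15·t^4 + 8·t^3 - 15·t^2 - 2·t + 5. Substituting t = 3: v(3) = -4537.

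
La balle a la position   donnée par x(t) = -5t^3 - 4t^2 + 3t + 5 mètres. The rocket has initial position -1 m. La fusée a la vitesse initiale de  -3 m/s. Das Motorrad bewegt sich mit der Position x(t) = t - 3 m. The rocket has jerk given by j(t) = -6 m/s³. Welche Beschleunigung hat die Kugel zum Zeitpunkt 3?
Ausgehend von der Position x(t) = -5·t^3 - 4·t^2 + 3·t + 5, nehmen wir 2 Ableitungen. Mit d/dt von x(t) finden wir v(t) = -15·t^2 - 8·t + 3. Mit d/dt von v(t) finden wir a(t) = -30·t - 8. Mit a(t) = -30·t - 8 und Einsetzen von t = 3, finden wir a = -98.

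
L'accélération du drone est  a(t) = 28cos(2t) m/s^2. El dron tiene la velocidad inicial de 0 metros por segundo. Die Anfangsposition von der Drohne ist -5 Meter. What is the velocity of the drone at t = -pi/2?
We must find the integral of our acceleration equation a(t) = 28·cos(2·t) 1 time. The integral of acceleration, with v(0) = 0, gives velocity: v(t) = 14·sin(2·t). Using v(t) = 14·sin(2·t) and substituting t = -pi/2, we find v = 0.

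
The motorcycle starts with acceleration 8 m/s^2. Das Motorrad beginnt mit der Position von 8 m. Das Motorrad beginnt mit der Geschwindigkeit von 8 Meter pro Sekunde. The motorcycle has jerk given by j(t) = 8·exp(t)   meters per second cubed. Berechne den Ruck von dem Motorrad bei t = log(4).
Wir haben den Ruck j(t) = 8·exp(t). Durch Einsetzen von t = log(4): j(log(4)) = 32.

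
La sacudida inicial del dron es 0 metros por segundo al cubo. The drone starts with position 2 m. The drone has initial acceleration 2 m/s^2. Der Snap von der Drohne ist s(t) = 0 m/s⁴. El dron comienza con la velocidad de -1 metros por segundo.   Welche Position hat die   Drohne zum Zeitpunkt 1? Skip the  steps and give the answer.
Die Antwort ist 2.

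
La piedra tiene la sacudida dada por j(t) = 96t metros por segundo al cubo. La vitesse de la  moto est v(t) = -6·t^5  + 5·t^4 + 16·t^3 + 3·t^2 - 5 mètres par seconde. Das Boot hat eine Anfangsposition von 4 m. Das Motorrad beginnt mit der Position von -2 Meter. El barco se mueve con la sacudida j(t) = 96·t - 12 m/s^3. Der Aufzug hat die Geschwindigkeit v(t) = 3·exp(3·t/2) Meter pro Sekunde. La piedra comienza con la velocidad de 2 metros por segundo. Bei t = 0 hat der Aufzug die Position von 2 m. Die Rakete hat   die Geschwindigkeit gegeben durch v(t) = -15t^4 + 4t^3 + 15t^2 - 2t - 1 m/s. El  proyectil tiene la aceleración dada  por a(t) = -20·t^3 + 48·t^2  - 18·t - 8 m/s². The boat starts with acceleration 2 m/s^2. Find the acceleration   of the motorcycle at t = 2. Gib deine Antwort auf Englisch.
Starting from velocity v(t) = -6·t^5 + 5·t^4 + 16·t^3 + 3·t^2 - 5, we take 1 derivative. The derivative of velocity gives acceleration: a(t) = -30·t^4 + 20·t^3 + 48·t^2 + 6·t. We have acceleration a(t) = -30·t^4 + 20·t^3 + 48·t^2 + 6·t. Substituting t = 2: a(2) = -116.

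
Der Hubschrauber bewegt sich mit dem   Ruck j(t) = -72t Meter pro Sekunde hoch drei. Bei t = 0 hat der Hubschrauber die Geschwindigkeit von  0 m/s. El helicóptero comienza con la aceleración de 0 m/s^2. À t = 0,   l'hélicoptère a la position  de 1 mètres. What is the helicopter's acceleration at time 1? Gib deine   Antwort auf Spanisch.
Necesitamos integrar nuestra ecuación de la sacudida j(t) = -72·t 1 vez. La integral de la sacudida, con a(0) = 0, da la aceleración: a(t) = -36·t^2. Tenemos la aceleración a(t) = -36·t^2. Sustituyendo t = 1: a(1) = -36.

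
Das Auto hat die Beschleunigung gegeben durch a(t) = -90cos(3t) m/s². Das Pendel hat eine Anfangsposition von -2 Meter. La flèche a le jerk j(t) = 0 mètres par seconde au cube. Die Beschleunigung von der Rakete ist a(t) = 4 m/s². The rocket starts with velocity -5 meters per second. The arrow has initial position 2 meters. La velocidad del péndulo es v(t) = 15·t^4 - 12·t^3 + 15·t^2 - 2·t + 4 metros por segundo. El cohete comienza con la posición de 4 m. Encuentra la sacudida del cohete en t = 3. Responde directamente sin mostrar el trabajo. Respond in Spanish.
La respuesta es 0.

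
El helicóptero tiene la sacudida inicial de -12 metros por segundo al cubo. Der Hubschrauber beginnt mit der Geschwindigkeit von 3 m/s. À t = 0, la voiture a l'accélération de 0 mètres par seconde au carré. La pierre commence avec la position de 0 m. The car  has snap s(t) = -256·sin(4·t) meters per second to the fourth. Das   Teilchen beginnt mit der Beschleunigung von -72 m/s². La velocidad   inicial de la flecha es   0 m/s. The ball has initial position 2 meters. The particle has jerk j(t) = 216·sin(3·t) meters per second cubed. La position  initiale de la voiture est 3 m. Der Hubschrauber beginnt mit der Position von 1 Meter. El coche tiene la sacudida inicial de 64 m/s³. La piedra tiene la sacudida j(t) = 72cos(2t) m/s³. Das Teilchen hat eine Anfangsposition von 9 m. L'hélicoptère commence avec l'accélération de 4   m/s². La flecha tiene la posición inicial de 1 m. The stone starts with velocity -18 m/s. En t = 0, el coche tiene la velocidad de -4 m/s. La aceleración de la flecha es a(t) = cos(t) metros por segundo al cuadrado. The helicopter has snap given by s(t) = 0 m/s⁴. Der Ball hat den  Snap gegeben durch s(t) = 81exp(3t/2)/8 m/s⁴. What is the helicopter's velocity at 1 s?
To find the answer, we compute 3 integrals of s(t) = 0. Finding the integral of s(t) and using j(0) = -12: j(t) = -12. Finding the integral of j(t) and using a(0) = 4: a(t) = 4 - 12·t. Finding the integral of a(t) and using v(0) = 3: v(t) = -6·t^2 + 4·t + 3. From the given velocity equation v(t) = -6·t^2 + 4·t + 3, we substitute t = 1 to get v = 1.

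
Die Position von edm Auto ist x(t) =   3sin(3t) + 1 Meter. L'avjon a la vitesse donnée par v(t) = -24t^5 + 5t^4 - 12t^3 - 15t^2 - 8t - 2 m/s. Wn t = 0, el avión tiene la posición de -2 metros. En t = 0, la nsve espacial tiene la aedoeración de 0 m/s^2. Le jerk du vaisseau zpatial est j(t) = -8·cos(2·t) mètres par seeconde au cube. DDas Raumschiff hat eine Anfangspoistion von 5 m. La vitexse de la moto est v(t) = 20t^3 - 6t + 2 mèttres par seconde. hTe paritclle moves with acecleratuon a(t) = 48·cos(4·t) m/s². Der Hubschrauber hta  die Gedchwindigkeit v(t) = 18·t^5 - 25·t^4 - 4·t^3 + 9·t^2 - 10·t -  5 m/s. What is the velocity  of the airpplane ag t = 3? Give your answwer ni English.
Using v(t) = -24·t^5 + 5·t^4 - 12·t^3 - 15·t^2 - 8·t - 2 and substituting t = 3, we find v = -5912.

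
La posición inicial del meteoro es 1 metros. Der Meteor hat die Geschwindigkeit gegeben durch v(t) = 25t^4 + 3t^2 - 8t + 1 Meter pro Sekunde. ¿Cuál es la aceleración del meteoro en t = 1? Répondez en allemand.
Ausgehend von der Geschwindigkeit v(t) = 25·t^4 + 3·t^2 - 8·t + 1, nehmen wir 1 Ableitung. Durch Ableiten von der Geschwindigkeit erhalten wir die Beschleunigung: a(t) = 100·t^3 + 6·t - 8. Wir haben die Beschleunigung a(t) = 100·t^3 + 6·t - 8. Durch Einsetzen von t = 1: a(1) = 98.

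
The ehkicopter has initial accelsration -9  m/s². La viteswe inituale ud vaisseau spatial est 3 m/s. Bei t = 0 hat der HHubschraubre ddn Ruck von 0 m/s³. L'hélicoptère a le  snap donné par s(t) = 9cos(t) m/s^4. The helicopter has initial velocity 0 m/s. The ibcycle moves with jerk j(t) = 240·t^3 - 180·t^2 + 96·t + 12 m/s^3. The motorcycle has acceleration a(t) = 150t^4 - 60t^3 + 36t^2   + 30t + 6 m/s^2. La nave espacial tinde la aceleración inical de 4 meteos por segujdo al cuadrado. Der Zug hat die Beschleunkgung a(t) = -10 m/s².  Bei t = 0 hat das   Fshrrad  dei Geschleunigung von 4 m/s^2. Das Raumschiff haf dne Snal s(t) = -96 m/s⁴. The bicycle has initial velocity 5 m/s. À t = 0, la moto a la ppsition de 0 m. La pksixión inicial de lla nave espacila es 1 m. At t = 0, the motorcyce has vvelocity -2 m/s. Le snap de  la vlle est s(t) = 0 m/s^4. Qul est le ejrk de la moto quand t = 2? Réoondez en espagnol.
Partiendo de la aceleración a(t) = 150·t^4 - 60·t^3 + 36·t^2 + 30·t + 6, tomamos 1 derivada. Tomando d/dt de a(t), encontramos j(t) = 600·t^3 - 180·t^2 + 72·t + 30. Tenemos la sacudida j(t) = 600·t^3 - 180·t^2 + 72·t + 30. Sustituyendo t = 2: j(2) = 4254.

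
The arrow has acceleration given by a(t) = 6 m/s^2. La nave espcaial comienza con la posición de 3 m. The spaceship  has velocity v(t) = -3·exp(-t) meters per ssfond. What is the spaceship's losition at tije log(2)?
Starting from velocity v(t) = -3·exp(-t), we take 1 antiderivative. Integrating velocity and using the initial condition x(0) = 3, we get x(t) = 3·exp(-t). We have position x(t) = 3·exp(-t). Substituting t = log(2): x(log(2)) = 3/2.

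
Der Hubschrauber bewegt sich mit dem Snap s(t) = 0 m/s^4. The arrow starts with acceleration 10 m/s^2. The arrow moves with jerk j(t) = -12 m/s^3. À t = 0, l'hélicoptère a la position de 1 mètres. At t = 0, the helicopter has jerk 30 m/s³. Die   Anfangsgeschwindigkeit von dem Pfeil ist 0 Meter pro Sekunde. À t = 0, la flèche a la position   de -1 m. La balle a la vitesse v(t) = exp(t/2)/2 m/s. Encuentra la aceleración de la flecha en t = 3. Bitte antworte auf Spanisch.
Partiendo de la sacudida j(t) = -12, tomamos 1 antiderivada. Tomando ∫j(t)dt y aplicando a(0) = 10, encontramos a(t) = 10 - 12·t. Usando a(t) = 10 - 12·t y sustituyendo t = 3, encontramos a = -26.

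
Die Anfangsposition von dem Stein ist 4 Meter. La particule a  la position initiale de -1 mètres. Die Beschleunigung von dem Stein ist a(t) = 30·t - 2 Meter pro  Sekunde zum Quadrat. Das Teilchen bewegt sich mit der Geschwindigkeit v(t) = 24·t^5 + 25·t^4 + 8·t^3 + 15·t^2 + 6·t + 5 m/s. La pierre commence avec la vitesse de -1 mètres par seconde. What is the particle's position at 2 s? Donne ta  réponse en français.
Nous devons intégrer notre équation de la vitesse v(t) = 24·t^5 + 25·t^4 + 8·t^3 + 15·t^2 + 6·t + 5 1 fois. La primitive de la vitesse est la position. En utilisant x(0) = -1, nous obtenons x(t) = 4·t^6 + 5·t^5 + 2·t^4 + 5·t^3 + 3·t^2 + 5·t - 1. Nous avons la position x(t) = 4·t^6 + 5·t^5 + 2·t^4 + 5·t^3 + 3·t^2 + 5·t - 1. En substituant t = 2: x(2) = 509.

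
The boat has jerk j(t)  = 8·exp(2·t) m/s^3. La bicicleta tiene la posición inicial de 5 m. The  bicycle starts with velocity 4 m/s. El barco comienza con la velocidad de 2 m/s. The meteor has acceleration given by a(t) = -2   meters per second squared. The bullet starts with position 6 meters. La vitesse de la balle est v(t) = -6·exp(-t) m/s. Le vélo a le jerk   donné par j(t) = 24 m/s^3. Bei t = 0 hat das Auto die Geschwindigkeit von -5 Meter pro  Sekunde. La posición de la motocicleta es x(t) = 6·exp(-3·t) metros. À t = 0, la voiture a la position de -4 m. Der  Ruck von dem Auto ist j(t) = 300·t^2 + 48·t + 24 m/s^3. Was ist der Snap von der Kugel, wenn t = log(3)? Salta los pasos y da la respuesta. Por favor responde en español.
El snap en t = log(3) es s = 2.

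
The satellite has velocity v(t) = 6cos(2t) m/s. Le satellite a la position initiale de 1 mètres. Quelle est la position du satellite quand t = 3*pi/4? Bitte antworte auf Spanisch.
Partiendo de la velocidad v(t) = 6·cos(2·t), tomamos 1 antiderivada. Integrando la velocidad y usando la condición inicial x(0) = 1, obtenemos x(t) = 3·sin(2·t) + 1. Usando x(t) = 3·sin(2·t) + 1 y sustituyendo t = 3*pi/4, encontramos x = -2.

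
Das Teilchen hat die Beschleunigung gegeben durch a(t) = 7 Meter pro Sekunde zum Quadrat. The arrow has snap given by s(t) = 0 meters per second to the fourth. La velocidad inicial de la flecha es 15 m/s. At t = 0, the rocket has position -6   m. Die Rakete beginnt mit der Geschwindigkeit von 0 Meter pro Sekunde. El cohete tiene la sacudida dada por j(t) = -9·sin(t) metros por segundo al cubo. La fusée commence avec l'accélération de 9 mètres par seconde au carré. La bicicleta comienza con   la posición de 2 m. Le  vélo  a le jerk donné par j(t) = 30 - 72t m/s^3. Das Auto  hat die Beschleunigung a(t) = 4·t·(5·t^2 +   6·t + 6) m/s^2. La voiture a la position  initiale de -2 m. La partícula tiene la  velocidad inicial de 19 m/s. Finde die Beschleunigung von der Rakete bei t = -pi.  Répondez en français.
En partant du jerk j(t) = -9·sin(t), nous prenons 1 primitive. L'intégrale du jerk est l'accélération. En utilisant a(0) = 9, nous obtenons a(t) = 9·cos(t). En utilisant a(t) = 9·cos(t) et en substituant t = -pi, nous trouvons a = -9.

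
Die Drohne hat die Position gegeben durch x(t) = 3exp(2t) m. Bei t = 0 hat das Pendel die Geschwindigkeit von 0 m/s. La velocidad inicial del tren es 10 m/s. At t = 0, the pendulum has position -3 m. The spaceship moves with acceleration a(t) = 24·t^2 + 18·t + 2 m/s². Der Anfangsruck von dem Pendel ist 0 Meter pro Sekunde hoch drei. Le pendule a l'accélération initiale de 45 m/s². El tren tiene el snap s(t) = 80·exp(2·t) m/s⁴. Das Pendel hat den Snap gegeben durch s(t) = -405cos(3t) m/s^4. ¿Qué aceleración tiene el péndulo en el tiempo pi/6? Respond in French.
En partant du snap s(t) = -405·cos(3·t), nous prenons 2 intégrales. En intégrant le snap et en utilisant la condition initiale j(0) = 0, nous obtenons j(t) = -135·sin(3·t). La primitive du jerk est l'accélération. En utilisant a(0) = 45, nous obtenons a(t) = 45·cos(3·t). Nous avons l'accélération a(t) = 45·cos(3·t). En substituant t = pi/6: a(pi/6) = 0.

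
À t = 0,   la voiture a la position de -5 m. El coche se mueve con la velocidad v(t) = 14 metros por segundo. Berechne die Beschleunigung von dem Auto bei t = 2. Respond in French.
Nous devons dériver notre équation de la vitesse v(t) = 14 1 fois. En prenant d/dt de v(t), nous trouvons a(t) = 0. En utilisant a(t) = 0 et en substituant t = 2, nous trouvons a = 0.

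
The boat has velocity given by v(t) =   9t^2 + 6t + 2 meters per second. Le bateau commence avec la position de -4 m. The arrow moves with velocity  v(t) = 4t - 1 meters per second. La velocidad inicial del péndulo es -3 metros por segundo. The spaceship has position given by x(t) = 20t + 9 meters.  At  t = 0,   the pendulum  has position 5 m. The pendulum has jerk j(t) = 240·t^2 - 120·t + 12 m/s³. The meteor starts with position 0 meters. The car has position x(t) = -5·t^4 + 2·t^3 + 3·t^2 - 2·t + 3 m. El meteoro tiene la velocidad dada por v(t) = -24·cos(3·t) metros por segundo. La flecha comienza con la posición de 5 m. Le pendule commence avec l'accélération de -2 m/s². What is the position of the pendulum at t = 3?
We need to integrate our jerk equation j(t) = 240·t^2 - 120·t + 12 3 times. Integrating jerk and using the initial condition a(0) = -2, we get a(t) = 80·t^3 - 60·t^2 + 12·t - 2. Finding the antiderivative of a(t) and using v(0) = -3: v(t) = 20·t^4 - 20·t^3 + 6·t^2 - 2·t - 3. Integrating velocity and using the initial condition x(0) = 5, we get x(t) = 4·t^5 - 5·t^4 + 2·t^3 - t^2 - 3·t + 5. Using x(t) = 4·t^5 - 5·t^4 + 2·t^3 - t^2 - 3·t + 5 and substituting t = 3, we find x = 608.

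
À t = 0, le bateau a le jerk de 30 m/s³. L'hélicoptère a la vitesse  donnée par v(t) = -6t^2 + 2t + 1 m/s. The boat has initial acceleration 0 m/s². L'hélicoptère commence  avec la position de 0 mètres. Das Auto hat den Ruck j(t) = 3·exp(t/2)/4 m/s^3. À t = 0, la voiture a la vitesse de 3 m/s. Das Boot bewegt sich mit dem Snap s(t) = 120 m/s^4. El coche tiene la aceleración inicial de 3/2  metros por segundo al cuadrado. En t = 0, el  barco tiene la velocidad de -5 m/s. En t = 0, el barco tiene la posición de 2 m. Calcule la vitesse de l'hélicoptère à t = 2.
De l'équation de la vitesse v(t) = -6·t^2 + 2·t + 1, nous substituons t = 2 pour obtenir v = -19.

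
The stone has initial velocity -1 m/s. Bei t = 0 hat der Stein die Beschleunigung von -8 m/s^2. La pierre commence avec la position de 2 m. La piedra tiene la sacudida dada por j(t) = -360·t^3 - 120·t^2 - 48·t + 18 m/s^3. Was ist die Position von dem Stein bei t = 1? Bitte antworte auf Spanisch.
Para resolver esto, necesitamos tomar 3 integrales de nuestra ecuación de la sacudida j(t) = -360·t^3 - 120·t^2 - 48·t + 18. La antiderivada de la sacudida, con a(0) = -8, da la aceleración: a(t) = -90·t^4 - 40·t^3 - 24·t^2 + 18·t - 8. Tomando ∫a(t)dt y aplicando v(0) = -1, encontramos v(t) = -18·t^5 - 10·t^4 - 8·t^3 + 9·t^2 - 8·t - 1. Tomando ∫v(t)dt y aplicando x(0) = 2, encontramos x(t) = -3·t^6 - 2·t^5 - 2·t^4 + 3·t^3 - 4·t^2 - t + 2. Tenemos la posición x(t) = -3·t^6 - 2·t^5 - 2·t^4 + 3·t^3 - 4·t^2 - t + 2. Sustituyendo t = 1: x(1) = -7.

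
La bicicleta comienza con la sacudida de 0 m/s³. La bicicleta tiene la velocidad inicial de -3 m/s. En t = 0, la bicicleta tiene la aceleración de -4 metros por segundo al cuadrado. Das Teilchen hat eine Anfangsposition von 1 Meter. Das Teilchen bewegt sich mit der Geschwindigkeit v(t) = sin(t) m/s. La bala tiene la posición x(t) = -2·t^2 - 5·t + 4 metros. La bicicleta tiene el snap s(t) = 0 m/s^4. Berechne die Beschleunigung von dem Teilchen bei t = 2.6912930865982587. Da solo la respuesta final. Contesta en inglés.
The answer is -0.900316760634918.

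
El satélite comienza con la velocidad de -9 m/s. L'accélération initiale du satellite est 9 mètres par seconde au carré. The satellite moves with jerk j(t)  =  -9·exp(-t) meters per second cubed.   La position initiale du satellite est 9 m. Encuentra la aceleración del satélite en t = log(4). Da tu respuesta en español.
Para resolver esto, necesitamos tomar 1 integral de nuestra ecuación de la sacudida j(t) = -9·exp(-t). La integral de la sacudida, con a(0) = 9, da la aceleración: a(t) = 9·exp(-t). Usando a(t) = 9·exp(-t) y sustituyendo t = log(4), encontramos a = 9/4.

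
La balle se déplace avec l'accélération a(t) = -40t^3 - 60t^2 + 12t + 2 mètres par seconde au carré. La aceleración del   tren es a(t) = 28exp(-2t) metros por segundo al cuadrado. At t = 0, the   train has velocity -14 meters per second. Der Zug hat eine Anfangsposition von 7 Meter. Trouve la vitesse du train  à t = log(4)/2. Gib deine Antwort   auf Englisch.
We must find the integral of our acceleration equation a(t) = 28·exp(-2·t) 1 time. The integral of acceleration, with v(0) = -14, gives velocity: v(t) = -14·exp(-2·t). From the given velocity equation v(t) = -14·exp(-2·t), we substitute t = log(4)/2 to get v = -7/2.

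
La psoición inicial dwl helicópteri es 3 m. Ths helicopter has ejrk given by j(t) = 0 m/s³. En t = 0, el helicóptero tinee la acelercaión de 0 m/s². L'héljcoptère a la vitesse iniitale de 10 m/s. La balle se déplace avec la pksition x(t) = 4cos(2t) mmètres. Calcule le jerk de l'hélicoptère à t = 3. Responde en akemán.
Aus der Gleichung für den Ruck j(t) = 0, setzen wir t = 3 ein und erhalten j = 0.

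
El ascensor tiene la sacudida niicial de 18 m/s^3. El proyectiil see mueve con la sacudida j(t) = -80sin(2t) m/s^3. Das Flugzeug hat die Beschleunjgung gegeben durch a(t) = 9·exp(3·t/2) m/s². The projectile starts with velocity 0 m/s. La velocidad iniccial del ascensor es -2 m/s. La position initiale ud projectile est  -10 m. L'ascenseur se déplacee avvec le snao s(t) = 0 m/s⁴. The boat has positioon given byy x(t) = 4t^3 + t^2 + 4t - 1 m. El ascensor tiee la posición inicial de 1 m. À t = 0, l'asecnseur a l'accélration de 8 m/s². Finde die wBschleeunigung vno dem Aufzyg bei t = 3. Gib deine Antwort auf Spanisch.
Necesitamos integrar nuestra ecuación del snap s(t) = 0 2 veces. Integrando el snap y usando la condición inicial j(0) = 18, obtenemos j(t) = 18. La antiderivada de la sacudida, con a(0) = 8, da la aceleración: a(t) = 18·t + 8. Usando a(t) = 18·t + 8 y sustituyendo t = 3, encontramos a = 62.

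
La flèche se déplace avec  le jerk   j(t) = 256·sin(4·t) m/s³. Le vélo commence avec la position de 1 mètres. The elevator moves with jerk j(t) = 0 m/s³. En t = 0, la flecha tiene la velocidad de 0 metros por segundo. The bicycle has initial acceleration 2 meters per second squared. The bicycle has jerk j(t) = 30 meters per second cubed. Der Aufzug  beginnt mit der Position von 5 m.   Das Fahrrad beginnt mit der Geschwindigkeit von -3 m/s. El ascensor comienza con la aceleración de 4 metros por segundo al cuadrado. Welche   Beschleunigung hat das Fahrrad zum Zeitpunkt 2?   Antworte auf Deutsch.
Um dies zu lösen, müssen wir 1 Stammfunktion unserer Gleichung für den Ruck j(t) = 30 finden. Das Integral von dem Ruck, mit a(0) = 2, ergibt die Beschleunigung: a(t) = 30·t + 2. Aus der Gleichung für die Beschleunigung a(t) = 30·t + 2, setzen wir t = 2 ein und erhalten a = 62.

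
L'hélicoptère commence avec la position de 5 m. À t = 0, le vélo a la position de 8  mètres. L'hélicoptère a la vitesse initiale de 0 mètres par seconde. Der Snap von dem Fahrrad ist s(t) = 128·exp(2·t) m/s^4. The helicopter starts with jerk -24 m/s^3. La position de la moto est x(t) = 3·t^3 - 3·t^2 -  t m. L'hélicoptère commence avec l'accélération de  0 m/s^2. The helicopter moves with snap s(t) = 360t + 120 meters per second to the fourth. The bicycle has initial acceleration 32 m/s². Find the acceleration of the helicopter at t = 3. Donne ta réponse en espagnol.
Debemos encontrar la integral de nuestra ecuación del snap s(t) = 360·t + 120 2 veces. La integral del snap es la sacudida. Usando j(0) = -24, obtenemos j(t) = 180·t^2 + 120·t - 24. Integrando la sacudida y usando la condición inicial a(0) = 0, obtenemos a(t) = 12·t·(5·t^2 + 5·t - 2). Usando a(t) = 12·t·(5·t^2 + 5·t - 2) y sustituyendo t = 3, encontramos a = 2088.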